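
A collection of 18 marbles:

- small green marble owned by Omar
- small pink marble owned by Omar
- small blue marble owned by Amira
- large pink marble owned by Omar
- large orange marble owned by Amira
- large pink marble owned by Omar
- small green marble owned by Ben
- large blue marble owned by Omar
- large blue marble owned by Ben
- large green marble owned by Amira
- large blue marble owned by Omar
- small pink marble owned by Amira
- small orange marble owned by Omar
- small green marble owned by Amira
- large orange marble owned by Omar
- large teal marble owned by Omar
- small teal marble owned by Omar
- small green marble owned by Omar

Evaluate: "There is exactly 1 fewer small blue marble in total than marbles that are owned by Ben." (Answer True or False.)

True

There is 1 small blue marble.
Count of marbles owned by Ben: 2.
The claim requires 2 − 1 (= 1) to equal 1, which holds.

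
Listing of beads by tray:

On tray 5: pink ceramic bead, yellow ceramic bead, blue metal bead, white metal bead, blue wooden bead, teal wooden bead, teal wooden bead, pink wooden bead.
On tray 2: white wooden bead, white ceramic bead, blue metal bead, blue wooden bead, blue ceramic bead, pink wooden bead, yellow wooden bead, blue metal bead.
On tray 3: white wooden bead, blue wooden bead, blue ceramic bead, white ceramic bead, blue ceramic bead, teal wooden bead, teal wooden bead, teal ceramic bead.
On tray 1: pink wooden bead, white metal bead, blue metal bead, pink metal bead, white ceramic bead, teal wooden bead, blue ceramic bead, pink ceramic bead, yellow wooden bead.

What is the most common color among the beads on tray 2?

Counts by color (restricted to beads on tray 2): blue 4, white 2, yellow 1, pink 1.
The maximum is 4, held uniquely by blue.

blue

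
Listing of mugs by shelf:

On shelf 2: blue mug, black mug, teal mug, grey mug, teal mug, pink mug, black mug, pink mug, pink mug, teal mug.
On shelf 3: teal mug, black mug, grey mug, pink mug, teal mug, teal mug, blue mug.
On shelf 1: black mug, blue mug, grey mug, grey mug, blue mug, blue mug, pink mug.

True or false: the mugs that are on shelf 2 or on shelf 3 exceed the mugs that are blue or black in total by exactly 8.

|mugs on shelf 2 or on shelf 3| = 17.
|mugs that are blue or black| = 9.
The claim requires 17 − 9 (= 8) to equal 8, which holds.

True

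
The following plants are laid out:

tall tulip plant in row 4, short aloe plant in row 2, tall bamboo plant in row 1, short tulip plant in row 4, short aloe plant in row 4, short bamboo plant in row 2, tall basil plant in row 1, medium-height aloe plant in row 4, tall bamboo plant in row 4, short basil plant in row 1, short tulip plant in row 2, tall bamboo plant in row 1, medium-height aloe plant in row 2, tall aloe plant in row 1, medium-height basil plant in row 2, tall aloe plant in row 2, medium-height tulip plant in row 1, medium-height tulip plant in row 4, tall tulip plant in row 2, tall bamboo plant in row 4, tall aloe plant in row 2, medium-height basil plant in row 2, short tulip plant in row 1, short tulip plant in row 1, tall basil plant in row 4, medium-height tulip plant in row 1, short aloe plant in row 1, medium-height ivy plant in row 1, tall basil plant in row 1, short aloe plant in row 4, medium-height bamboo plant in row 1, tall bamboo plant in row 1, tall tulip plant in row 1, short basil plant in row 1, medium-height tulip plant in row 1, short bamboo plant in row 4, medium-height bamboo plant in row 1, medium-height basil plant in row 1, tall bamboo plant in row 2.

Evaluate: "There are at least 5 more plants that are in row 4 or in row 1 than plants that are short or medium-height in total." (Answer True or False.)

|plants in row 4 or in row 1| = 29.
|plants that are short or medium-height| = 24.
The claim requires 29 − 24 = 5 ≥ 5, which holds.

True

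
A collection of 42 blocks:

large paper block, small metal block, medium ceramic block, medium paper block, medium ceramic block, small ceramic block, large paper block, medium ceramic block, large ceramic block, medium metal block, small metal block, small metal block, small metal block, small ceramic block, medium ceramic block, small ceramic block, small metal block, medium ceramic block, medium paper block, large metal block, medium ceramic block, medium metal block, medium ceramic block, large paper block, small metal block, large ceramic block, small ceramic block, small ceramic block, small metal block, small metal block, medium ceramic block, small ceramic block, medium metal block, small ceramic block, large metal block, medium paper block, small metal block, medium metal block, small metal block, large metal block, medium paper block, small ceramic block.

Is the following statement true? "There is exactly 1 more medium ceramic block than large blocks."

|medium ceramic blocks| = 8.
|large blocks| = 8.
The claim requires 8 − 8 (= 0) to equal 1, which does not hold.

False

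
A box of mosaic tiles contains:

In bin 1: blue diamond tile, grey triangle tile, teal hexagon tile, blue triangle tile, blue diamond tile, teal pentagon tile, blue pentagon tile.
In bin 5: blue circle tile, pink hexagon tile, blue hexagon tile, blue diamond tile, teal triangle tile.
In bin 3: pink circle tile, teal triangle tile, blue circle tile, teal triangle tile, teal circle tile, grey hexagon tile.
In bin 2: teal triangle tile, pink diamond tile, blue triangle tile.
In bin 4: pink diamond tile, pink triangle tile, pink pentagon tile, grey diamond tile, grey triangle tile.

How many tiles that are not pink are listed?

Total tiles: 26; with the excluded value: 6; remaining 26 − 6 = 20.

20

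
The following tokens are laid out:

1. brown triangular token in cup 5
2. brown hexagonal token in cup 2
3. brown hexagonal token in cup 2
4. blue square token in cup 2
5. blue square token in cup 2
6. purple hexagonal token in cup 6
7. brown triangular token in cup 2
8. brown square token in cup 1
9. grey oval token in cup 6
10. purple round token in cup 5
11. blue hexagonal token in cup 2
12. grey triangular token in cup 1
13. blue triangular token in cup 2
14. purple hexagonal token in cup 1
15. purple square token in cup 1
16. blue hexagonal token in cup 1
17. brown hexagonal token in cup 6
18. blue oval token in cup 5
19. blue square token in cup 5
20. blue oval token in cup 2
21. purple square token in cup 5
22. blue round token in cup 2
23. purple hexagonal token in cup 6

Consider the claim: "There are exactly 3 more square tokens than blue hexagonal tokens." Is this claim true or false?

There are 6 square tokens.
There are 2 blue hexagonal tokens.
The claim requires 6 − 2 (= 4) to equal 3, which does not hold.

False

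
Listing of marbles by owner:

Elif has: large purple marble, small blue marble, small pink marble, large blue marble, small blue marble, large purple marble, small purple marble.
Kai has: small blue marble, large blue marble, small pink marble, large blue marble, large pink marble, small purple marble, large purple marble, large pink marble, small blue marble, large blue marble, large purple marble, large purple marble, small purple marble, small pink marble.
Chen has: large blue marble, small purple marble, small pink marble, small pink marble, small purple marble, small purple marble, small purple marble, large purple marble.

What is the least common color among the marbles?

pink

Counts by color: purple 13, blue 9, pink 7.
The minimum is 7, held uniquely by pink.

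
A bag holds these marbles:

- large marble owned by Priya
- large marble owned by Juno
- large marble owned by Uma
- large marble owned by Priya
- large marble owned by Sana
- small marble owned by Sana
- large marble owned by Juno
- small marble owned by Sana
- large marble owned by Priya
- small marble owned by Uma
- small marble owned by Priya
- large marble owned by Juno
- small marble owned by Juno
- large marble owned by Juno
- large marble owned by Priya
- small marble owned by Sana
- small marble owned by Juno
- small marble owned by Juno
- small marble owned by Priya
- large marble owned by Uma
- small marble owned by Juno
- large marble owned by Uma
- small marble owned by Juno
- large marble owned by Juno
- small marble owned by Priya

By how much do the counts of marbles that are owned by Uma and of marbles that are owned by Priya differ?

3

marbles owned by Uma: 4. marbles owned by Priya: 7.
|4 − 7| = 7 − 4 = 3.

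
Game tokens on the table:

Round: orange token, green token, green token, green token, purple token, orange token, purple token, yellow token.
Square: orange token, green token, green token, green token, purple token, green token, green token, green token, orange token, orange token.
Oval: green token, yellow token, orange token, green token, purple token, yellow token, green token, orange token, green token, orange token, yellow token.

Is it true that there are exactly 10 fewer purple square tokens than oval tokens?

purple square tokens: 1.
oval tokens: 11.
The claim requires 11 − 1 (= 10) to equal 10, which holds.

True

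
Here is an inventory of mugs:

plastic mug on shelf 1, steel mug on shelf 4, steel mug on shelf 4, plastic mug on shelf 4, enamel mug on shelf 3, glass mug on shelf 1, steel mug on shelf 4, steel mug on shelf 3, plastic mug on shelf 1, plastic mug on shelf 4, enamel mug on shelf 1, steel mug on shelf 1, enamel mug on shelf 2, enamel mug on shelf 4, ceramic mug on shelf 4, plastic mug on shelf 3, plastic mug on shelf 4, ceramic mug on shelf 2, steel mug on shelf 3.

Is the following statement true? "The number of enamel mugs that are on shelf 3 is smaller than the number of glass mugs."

False

|enamel mugs on shelf 3| = 1.
|glass mugs| = 1.
The claim requires 1 < 1, which does not hold.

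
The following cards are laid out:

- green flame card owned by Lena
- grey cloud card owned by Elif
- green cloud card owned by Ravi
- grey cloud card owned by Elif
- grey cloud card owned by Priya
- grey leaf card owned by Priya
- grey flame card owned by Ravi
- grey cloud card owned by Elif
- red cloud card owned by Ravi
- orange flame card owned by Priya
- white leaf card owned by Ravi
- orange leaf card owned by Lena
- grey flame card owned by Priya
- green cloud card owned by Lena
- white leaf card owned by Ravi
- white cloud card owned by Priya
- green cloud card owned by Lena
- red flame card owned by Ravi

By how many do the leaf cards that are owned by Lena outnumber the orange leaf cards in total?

leaf cards owned by Lena: 1.
orange leaf cards: 1.
1 − 1 = 0.

0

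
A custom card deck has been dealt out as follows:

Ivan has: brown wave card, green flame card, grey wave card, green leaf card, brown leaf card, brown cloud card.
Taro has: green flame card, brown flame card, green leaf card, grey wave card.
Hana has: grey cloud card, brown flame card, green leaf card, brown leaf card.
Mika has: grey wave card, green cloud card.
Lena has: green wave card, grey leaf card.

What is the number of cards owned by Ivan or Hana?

Hana: 4; Ivan: 6; together 4 + 6 = 10.

10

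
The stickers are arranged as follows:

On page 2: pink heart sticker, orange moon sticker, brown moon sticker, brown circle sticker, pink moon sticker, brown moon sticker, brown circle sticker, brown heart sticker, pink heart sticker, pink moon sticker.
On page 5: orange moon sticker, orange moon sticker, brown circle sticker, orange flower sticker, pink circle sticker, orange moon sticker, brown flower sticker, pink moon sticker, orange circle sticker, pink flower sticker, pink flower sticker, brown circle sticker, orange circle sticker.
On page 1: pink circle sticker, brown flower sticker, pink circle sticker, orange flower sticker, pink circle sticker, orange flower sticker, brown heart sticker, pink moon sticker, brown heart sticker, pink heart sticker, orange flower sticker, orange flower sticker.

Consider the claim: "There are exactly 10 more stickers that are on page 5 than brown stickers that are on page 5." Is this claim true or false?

stickers on page 5: 13.
brown stickers on page 5: 3.
The claim requires 13 − 3 (= 10) to equal 10, which holds.

True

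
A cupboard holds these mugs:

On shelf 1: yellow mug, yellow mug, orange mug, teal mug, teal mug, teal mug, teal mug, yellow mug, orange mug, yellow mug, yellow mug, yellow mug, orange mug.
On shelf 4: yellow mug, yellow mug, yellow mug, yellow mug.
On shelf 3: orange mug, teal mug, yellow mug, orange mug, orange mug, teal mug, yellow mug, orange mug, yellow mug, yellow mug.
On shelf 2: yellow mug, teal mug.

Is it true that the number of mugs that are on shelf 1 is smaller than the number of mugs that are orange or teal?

True

mugs on shelf 1: 13.
mugs that are orange or teal: 14.
The claim requires 13 < 14, which holds.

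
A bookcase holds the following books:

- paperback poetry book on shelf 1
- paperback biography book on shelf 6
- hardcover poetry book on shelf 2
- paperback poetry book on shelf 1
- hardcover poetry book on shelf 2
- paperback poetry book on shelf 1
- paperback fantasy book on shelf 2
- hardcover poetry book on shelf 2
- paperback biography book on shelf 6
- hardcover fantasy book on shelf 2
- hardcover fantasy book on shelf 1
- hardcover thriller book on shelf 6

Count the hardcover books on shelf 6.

1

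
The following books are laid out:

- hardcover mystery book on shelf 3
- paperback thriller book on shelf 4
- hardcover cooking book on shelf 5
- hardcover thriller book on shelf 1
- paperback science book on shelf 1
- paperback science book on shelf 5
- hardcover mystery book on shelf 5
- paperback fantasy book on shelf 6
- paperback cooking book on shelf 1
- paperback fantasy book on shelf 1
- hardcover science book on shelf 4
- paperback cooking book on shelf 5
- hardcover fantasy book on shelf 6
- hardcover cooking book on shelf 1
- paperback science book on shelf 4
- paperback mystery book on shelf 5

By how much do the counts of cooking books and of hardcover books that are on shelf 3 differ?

cooking books: 4. hardcover books on shelf 3: 1.
|4 − 1| = 4 − 1 = 3.

3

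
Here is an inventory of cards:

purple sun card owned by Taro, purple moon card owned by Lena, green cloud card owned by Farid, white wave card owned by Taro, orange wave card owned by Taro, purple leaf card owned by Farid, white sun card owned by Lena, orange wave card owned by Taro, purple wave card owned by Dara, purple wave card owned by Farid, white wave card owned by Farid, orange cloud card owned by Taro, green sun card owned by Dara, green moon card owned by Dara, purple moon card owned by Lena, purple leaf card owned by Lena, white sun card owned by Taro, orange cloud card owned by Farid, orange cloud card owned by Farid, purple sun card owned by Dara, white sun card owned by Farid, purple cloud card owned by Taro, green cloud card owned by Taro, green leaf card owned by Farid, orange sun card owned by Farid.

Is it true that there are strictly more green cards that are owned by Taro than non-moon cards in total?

False

|green cards owned by Taro| = 1.
|non-moon cards| = 22.
The claim requires 1 > 22, which does not hold.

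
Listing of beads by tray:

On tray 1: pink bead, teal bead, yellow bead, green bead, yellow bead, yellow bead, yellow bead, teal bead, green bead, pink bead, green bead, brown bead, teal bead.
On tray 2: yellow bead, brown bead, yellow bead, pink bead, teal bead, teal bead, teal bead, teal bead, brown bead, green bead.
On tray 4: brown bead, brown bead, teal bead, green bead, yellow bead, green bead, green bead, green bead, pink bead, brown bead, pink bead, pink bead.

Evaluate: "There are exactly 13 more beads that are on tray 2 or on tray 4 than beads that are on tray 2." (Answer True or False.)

False

|beads on tray 2 or on tray 4| = 22.
|beads on tray 2| = 10.
The claim requires 22 − 10 (= 12) to equal 13, which does not hold.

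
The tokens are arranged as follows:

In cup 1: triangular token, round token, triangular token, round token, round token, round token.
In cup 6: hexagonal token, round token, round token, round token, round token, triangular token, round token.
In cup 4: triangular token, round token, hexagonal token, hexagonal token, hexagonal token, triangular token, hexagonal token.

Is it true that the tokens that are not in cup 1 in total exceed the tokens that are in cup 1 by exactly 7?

False

|tokens that are not in cup 1| = 14.
|tokens in cup 1| = 6.
The claim requires 14 − 6 (= 8) to equal 7, which does not hold.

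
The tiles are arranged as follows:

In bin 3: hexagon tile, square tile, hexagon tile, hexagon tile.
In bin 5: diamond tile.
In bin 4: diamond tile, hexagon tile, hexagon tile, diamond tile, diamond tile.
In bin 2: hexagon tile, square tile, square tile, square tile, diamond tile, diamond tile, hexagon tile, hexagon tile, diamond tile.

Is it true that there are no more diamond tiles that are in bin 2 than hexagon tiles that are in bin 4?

diamond tiles in bin 2: 3.
hexagon tiles in bin 4: 2.
The claim requires 3 ≤ 2, which does not hold.

False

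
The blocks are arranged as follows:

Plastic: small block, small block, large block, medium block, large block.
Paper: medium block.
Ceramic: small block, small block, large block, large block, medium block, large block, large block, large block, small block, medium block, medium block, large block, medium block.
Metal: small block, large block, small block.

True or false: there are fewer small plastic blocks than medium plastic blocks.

False

|small plastic blocks| = 2.
|medium plastic blocks| = 1.
The claim requires 2 < 1, which does not hold.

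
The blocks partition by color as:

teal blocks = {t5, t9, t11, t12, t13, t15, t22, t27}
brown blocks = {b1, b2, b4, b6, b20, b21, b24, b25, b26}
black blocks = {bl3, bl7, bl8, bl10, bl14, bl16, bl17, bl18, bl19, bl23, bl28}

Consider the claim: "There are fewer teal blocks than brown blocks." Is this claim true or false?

True

|teal blocks| = 8.
|brown blocks| = 9.
The claim requires 8 < 9, which holds.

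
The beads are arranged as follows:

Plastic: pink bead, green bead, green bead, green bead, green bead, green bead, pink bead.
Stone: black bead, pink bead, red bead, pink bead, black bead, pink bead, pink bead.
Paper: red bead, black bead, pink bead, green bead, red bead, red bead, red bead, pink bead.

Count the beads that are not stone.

15

Total beads: 22; with the excluded value: 7; remaining 22 − 7 = 15.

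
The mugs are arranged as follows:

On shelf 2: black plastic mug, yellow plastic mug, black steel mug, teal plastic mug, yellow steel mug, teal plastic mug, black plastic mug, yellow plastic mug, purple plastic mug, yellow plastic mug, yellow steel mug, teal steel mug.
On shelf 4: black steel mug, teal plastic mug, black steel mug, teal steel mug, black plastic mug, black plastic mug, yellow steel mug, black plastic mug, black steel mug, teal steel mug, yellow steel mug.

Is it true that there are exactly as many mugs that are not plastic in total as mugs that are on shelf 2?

False

|mugs that are not plastic| = 11.
|mugs on shelf 2| = 12.
The claim requires 11 = 12, which does not hold.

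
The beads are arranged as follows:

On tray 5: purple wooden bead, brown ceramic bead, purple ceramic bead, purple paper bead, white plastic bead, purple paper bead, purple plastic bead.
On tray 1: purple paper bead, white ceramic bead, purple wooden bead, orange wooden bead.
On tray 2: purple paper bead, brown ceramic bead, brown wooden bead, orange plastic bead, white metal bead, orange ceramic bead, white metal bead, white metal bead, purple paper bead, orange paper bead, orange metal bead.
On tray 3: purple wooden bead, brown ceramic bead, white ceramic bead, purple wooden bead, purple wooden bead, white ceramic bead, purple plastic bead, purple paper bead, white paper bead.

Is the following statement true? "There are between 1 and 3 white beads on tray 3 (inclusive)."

True

There are 3 white beads on tray 3.
The claim requires 1 ≤ 3 ≤ 3, which holds.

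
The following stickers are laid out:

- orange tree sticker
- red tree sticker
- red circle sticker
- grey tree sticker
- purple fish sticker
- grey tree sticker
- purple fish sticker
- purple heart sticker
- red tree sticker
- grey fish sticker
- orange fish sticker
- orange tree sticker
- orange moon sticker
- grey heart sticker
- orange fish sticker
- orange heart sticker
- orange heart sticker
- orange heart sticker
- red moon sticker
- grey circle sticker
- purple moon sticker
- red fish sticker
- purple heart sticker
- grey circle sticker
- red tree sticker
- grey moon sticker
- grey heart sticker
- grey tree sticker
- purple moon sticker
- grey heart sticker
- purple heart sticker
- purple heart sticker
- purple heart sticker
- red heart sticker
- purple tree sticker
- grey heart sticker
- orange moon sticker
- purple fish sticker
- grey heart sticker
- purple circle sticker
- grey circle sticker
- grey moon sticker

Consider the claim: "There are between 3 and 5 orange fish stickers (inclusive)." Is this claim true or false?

|orange fish stickers| = 2.
The claim requires 3 ≤ 2 ≤ 5, which does not hold.

False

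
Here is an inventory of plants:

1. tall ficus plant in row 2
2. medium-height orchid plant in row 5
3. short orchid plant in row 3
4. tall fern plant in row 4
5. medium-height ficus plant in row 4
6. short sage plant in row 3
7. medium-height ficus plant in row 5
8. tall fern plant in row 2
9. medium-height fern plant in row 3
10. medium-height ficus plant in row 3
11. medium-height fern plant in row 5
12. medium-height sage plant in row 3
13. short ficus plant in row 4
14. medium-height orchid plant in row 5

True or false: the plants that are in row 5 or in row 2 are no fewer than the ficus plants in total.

True

plants in row 5 or in row 2: 6.
ficus plants: 5.
The claim requires 6 ≥ 5, which holds.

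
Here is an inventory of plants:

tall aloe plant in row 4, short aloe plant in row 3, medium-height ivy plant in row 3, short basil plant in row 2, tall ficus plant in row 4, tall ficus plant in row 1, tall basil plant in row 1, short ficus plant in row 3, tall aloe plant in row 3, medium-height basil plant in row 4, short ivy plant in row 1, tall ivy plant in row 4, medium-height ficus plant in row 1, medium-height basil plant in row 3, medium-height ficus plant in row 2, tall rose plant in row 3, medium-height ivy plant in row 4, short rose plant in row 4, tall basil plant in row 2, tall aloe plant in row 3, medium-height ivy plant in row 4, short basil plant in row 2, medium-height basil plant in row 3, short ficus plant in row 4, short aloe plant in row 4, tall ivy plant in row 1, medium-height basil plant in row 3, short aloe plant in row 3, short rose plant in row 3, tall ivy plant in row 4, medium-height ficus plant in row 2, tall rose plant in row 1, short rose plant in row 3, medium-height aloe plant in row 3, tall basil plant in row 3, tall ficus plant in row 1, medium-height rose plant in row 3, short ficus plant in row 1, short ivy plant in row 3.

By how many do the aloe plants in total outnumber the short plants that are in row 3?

1

aloe plants: 7.
short plants in row 3: 6.
7 − 6 = 1.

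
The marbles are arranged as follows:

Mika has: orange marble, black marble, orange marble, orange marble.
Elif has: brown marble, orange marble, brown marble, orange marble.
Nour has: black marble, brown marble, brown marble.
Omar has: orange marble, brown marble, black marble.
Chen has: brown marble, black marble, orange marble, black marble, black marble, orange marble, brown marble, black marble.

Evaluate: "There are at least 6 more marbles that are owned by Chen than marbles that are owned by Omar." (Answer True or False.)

Count of marbles owned by Chen: 8.
Count of marbles owned by Omar: 3.
The claim requires 8 − 3 = 5 ≥ 6, which does not hold.

False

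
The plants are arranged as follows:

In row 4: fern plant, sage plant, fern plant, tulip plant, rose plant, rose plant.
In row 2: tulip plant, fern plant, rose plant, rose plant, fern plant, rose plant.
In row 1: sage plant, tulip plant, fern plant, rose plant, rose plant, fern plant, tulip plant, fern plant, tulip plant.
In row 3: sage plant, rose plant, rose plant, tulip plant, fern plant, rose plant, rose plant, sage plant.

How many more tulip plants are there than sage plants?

tulip plants: 6.
sage plants: 4.
6 − 4 = 2.

2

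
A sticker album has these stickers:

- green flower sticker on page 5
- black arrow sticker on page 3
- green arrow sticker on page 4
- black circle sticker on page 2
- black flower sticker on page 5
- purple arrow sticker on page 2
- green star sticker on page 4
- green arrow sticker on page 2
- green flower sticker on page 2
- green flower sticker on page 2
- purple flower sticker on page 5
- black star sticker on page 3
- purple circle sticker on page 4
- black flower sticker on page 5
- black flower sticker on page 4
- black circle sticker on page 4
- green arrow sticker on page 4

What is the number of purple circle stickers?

1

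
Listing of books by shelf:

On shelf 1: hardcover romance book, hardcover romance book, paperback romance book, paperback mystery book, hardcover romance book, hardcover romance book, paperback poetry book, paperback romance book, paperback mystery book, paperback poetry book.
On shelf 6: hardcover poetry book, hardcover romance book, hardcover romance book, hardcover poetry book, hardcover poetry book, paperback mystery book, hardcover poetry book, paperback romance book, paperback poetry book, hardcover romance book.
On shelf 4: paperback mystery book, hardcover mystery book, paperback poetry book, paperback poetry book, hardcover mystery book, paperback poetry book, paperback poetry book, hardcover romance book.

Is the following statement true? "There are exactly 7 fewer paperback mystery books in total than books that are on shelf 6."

False

|paperback mystery books| = 4.
|books on shelf 6| = 10.
The claim requires 10 − 4 (= 6) to equal 7, which does not hold.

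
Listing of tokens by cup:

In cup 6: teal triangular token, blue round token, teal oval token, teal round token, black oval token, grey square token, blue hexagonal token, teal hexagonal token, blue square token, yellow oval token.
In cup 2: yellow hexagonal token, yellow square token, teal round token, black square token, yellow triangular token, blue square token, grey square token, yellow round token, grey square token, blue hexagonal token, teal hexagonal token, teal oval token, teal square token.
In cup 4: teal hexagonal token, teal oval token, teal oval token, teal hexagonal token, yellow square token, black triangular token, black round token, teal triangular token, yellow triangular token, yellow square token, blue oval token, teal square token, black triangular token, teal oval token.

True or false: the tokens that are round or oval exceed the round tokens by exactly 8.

True

|tokens that are round or oval| = 13.
|round tokens| = 5.
The claim requires 13 − 5 (= 8) to equal 8, which holds.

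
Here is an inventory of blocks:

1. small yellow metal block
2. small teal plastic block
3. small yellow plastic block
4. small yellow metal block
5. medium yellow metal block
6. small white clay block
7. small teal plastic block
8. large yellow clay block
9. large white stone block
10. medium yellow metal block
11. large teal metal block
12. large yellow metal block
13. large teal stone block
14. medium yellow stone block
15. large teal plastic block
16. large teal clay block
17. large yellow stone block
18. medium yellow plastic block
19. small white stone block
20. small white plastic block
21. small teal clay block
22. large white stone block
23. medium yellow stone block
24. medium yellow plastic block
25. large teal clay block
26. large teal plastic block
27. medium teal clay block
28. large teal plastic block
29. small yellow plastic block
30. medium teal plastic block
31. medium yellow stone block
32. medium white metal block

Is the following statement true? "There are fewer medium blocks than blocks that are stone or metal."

There are 10 medium blocks.
There are 15 blocks that are stone or metal.
The claim requires 10 < 15, which holds.

True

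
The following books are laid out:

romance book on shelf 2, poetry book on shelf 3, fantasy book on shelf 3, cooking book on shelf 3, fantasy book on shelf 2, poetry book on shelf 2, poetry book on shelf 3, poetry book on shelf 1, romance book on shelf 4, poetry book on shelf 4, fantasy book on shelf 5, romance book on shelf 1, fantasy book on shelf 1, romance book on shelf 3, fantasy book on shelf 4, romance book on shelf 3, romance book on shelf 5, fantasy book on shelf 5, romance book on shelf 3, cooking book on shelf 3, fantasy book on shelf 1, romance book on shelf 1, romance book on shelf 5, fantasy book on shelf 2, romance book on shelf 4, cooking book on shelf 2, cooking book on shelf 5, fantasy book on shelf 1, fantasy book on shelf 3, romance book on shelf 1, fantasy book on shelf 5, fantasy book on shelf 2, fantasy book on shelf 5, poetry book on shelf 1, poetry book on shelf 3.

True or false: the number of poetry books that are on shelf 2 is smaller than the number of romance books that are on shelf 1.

|poetry books on shelf 2| = 1.
|romance books on shelf 1| = 3.
The claim requires 1 < 3, which holds.

True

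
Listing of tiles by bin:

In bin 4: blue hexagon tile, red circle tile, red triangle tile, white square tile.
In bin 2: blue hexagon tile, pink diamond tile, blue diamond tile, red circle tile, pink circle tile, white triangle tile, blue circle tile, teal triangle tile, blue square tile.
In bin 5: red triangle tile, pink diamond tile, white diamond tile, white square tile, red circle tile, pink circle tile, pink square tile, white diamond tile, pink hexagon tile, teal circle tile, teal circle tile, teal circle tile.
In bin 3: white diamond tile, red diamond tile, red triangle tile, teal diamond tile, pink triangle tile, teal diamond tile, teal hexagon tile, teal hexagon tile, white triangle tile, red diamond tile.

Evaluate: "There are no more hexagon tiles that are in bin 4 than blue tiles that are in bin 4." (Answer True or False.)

True

hexagon tiles in bin 4: 1.
blue tiles in bin 4: 1.
The claim requires 1 ≤ 1, which holds.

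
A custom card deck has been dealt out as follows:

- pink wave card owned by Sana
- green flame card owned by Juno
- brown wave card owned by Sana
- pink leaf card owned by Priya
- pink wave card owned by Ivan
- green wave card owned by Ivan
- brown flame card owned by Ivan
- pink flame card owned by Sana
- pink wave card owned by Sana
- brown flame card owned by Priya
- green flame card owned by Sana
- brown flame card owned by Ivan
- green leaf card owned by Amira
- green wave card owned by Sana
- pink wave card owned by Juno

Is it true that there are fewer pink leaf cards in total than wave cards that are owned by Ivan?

True

pink leaf cards: 1.
wave cards owned by Ivan: 2.
The claim requires 1 < 2, which holds.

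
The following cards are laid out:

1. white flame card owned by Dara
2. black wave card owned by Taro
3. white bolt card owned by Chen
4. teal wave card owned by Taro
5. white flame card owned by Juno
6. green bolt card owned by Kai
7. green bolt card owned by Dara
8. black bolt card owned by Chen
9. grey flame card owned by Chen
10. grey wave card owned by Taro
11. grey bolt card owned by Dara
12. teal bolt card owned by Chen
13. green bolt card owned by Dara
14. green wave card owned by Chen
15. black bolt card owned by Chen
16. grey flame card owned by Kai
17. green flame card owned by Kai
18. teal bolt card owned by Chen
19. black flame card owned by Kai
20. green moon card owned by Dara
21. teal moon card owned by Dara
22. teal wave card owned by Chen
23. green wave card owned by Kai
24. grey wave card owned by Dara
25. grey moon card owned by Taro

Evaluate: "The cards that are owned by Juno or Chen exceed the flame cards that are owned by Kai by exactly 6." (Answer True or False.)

Count of cards owned by Juno or Chen: 9.
Count of flame cards owned by Kai: 3.
The claim requires 9 − 3 (= 6) to equal 6, which holds.

True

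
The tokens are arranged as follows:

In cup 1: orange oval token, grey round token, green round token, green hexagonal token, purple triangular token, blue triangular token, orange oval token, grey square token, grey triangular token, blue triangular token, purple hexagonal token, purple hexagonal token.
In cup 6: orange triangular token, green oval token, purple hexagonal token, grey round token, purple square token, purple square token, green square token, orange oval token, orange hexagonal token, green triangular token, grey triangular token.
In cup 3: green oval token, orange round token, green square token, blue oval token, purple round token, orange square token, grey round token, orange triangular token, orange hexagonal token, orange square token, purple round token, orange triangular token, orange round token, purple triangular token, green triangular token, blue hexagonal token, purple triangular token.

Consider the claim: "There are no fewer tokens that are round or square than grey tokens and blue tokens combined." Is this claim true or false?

True

tokens that are round or square: 15.
grey tokens: 6; blue tokens: 4; combined: 6 + 4 = 10.
The claim requires 15 ≥ 10, which holds.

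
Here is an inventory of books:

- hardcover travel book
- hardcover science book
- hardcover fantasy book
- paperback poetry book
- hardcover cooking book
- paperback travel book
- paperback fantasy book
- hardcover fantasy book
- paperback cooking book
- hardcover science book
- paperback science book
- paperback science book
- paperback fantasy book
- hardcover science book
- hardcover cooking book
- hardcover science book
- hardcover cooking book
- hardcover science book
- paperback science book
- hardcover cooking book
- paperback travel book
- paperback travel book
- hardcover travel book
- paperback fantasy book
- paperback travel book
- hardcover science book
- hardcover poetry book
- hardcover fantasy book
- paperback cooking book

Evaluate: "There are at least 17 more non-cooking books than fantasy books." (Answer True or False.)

True

There are 23 non-cooking books.
There are 6 fantasy books.
The claim requires 23 − 6 = 17 ≥ 17, which holds.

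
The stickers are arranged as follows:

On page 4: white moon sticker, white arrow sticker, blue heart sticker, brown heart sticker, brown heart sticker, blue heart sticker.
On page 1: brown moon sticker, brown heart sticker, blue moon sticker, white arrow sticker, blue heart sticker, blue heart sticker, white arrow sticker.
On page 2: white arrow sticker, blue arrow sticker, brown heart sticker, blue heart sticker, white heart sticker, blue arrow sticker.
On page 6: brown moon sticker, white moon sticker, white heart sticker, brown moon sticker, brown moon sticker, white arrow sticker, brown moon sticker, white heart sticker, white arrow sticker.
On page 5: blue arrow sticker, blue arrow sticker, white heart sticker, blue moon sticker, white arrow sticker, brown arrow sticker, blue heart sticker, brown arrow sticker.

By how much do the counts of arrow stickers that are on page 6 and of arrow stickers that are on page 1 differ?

arrow stickers on page 6: 2. arrow stickers on page 1: 2.
|2 − 2| = 2 − 2 = 0.

0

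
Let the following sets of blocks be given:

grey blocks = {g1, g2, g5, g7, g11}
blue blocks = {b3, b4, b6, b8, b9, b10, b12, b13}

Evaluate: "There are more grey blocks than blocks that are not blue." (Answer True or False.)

False

There are 5 grey blocks.
There are 5 blocks that are not blue.
The claim requires 5 > 5, which does not hold.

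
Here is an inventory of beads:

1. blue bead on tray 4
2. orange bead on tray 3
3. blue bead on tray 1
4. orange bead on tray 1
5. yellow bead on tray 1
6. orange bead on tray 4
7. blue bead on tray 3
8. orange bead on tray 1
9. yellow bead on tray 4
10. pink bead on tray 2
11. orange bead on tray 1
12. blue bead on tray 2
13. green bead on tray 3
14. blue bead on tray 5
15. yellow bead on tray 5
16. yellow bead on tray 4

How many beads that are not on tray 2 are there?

Total beads: 16; with the excluded value: 2; remaining 16 − 2 = 14.

14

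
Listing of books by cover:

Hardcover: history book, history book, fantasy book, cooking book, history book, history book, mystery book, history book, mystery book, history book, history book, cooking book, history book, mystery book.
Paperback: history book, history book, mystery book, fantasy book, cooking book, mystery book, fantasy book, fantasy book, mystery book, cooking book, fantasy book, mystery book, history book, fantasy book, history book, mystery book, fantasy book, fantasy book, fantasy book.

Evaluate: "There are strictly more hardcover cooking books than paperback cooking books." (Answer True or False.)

False

hardcover cooking books: 2.
paperback cooking books: 2.
The claim requires 2 > 2, which does not hold.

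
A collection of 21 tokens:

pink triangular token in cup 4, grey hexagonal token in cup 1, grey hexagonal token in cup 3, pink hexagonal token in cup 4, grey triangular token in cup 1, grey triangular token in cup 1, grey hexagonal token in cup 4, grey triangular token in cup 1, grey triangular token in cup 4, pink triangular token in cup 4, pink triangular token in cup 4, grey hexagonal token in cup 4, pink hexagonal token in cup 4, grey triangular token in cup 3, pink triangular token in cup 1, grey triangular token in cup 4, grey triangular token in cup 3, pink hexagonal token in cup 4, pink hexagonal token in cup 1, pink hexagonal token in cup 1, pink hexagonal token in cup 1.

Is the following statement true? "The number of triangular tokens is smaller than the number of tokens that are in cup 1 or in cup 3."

False

|triangular tokens| = 11.
|tokens in cup 1 or in cup 3| = 11.
The claim requires 11 < 11, which does not hold.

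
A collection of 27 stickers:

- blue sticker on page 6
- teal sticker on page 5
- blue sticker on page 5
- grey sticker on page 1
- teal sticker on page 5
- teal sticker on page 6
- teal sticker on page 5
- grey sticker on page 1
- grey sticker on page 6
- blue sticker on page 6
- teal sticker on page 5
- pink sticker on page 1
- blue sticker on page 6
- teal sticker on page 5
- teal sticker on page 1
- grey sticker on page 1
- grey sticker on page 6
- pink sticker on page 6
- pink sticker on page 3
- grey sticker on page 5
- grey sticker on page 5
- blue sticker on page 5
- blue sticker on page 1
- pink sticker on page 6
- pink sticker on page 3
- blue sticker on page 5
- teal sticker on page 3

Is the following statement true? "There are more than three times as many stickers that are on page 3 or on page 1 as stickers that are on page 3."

False

There are 9 stickers on page 3 or on page 1.
There are 3 stickers on page 3.
The claim requires 9 > 3 × 3 = 9, which does not hold.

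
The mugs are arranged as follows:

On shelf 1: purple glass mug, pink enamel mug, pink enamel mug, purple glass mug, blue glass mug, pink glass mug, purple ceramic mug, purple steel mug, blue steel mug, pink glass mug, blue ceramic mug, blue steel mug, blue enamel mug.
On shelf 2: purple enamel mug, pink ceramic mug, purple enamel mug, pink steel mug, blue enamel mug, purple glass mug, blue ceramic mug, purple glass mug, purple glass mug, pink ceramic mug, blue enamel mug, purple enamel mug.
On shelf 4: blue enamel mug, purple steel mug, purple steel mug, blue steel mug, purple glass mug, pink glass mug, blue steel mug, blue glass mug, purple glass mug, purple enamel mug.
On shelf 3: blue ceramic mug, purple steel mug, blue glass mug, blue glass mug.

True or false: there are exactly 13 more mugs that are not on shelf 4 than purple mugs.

mugs that are not on shelf 4: 29.
purple mugs: 16.
The claim requires 29 − 16 (= 13) to equal 13, which holds.

True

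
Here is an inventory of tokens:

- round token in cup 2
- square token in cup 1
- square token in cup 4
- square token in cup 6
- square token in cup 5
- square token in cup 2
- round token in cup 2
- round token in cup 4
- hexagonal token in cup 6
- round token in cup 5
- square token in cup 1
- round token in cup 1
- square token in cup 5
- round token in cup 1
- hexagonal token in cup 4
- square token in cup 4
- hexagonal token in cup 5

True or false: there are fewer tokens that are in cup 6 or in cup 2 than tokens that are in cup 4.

False

|tokens in cup 6 or in cup 2| = 5.
|tokens in cup 4| = 4.
The claim requires 5 < 4, which does not hold.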